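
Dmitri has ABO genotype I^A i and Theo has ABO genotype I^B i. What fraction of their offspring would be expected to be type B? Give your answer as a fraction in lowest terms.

ABO cross I^A i × I^B i → offspring phenotypes: 1/4 O, 1/4 A, 1/4 B, 1/4 AB.
So P(type B) = 1/4.

1/4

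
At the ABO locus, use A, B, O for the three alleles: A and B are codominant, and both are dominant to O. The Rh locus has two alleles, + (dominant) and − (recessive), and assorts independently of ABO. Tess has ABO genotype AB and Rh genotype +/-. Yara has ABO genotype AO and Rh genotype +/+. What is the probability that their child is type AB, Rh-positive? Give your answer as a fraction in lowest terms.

1/4

ABO cross AB × AO → offspring phenotypes: 1/2 A, 1/4 B, 1/4 AB.
Rh cross +/- × +/+ → 1 Rh+.
Independent loci: P(type AB, Rh-positive) = 1/4 × 1 = 1/4.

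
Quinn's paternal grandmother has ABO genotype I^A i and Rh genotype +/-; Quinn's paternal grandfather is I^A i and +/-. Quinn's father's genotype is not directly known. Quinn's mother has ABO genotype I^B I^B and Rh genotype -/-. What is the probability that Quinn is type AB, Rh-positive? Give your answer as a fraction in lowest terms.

Quinn's father's ABO genotype from I^A i × I^A i: 1/4 I^A I^A, 1/2 I^A i, 1/4 i i.
Crossing each possibility with the mother I^B I^B and summing P(type AB): 1/4·1 + 1/2·1/2 + 1/4·0 = 1/2.
Similarly for Rh via the father's Rh distribution: P(Rh+) = 1/2.
Independent loci: 1/2 × 1/2 = 1/4.

1/4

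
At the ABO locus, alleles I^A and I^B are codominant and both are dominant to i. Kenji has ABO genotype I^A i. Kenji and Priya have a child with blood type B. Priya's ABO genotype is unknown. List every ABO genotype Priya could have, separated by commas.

I^A I^B, I^B I^B, I^B i

For each candidate genotype of Priya, check whether crossing it with I^A i can produce every observed child phenotype.
  I^A I^A → possible child types {A} ✗
  I^A I^B → possible child types {A, B, AB} ✓
  I^A i → possible child types {O, A} ✗
  I^B I^B → possible child types {B, AB} ✓
  I^B i → possible child types {O, A, B, AB} ✓
  i i → possible child types {O, A} ✗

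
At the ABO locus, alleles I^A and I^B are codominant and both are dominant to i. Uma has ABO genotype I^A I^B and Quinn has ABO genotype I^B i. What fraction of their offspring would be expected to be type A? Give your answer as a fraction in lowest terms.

1/4

ABO cross I^A I^B × I^B i → offspring phenotypes: 1/4 A, 1/2 B, 1/4 AB.
So P(type A) = 1/4.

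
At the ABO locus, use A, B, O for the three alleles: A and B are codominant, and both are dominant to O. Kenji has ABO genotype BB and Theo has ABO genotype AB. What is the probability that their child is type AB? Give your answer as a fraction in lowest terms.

1/2

ABO cross BB × AB → offspring phenotypes: 1/2 B, 1/2 AB.
So P(type AB) = 1/2.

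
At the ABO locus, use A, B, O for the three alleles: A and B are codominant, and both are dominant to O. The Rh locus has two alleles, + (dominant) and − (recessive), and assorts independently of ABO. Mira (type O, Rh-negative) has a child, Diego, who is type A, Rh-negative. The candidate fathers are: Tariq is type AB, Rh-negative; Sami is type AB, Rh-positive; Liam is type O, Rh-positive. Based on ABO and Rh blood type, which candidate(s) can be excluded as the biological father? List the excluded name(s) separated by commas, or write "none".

Liam

A candidate is excluded only if no genotype consistent with his phenotype could produce a type A, Rh-negative child with a type O, Rh-negative mother.
Liam (type O, Rh+): no genotype consistent with that phenotype can produce a type-A Rh- child with a type-O mother.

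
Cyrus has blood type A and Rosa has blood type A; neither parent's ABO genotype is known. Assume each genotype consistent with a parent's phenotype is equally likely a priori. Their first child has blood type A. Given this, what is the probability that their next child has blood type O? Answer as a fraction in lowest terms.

1/20

Possible genotypes: Cyrus ∈ {AA, AO}; Rosa ∈ {AA, AO}.
Weight each parental genotype pair by prior × P(type-A child):
  AA × AA: posterior weight 4/15; P(next child type O) = 0.
  AA × AO: posterior weight 4/15; P(next child type O) = 0.
  AO × AA: posterior weight 4/15; P(next child type O) = 0.
  AO × AO: posterior weight 1/5; P(next child type O) = 1/4.
Weighted sum = 1/20.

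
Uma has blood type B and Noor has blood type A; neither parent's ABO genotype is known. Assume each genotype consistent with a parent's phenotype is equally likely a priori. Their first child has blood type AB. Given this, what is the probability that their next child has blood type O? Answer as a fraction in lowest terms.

1/36

Possible genotypes: Uma ∈ {BB, BO}; Noor ∈ {AA, AO}.
Weight each parental genotype pair by prior × P(type-AB child):
  BB × AA: posterior weight 4/9; P(next child type O) = 0.
  BB × AO: posterior weight 2/9; P(next child type O) = 0.
  BO × AA: posterior weight 2/9; P(next child type O) = 0.
  BO × AO: posterior weight 1/9; P(next child type O) = 1/4.
Weighted sum = 1/36.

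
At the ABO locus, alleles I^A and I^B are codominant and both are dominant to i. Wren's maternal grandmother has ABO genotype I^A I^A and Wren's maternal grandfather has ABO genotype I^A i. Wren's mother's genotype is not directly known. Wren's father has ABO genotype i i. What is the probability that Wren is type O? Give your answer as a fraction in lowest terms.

Wren's mother's ABO genotype from I^A I^A × I^A i: 1/2 I^A I^A, 1/2 I^A i.
Crossing each possibility with the father i i and summing P(type O): 1/2·0 + 1/2·1/2 = 1/4.

1/4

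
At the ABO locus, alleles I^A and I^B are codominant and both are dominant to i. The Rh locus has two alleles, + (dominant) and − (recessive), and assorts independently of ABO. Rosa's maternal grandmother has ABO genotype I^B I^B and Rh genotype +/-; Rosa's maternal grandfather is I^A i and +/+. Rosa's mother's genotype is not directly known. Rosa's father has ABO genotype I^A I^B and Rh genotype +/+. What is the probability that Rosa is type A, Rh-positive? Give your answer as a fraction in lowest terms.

1/4

Rosa's mother's ABO genotype from I^B I^B × I^A i: 1/2 I^A I^B, 1/2 I^B i.
Crossing each possibility with the father I^A I^B and summing P(type A): 1/2·1/4 + 1/2·1/4 = 1/4.
Similarly for Rh via the mother's Rh distribution: P(Rh+) = 1.
Independent loci: 1/4 × 1 = 1/4.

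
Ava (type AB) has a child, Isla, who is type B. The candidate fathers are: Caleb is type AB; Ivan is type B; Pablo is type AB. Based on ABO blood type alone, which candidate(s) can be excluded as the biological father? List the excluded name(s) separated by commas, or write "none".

A candidate is excluded only if no genotype consistent with his phenotype could produce a type B child with a type AB mother.
Every candidate has at least one consistent genotype combination, so none can be excluded.

none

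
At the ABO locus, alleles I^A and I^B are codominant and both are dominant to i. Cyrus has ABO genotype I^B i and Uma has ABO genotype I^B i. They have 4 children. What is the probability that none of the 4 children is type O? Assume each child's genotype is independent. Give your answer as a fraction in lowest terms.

ABO cross I^B i × I^B i → 1/4 O, 3/4 B.
So P(type O) = 1/4 per child.
P(not type O) = 3/4 for one child; (3/4)^4 = 81/256.

81/256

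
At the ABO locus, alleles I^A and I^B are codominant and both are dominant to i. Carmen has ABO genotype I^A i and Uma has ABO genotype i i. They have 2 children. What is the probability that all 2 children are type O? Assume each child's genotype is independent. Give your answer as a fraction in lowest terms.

ABO cross I^A i × i i → 1/2 O, 1/2 A.
So P(type O) = 1/2 per child.
All 2 independent: (1/2)^2 = 1/4.

1/4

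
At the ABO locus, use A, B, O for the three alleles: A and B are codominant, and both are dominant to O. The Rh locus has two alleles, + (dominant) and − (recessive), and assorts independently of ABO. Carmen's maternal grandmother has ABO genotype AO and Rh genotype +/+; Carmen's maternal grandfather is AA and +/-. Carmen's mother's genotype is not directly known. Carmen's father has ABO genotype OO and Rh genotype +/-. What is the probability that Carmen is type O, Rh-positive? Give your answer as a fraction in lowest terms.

Carmen's mother's ABO genotype from AO × AA: 1/2 AA, 1/2 AO.
Crossing each possibility with the father OO and summing P(type O): 1/2·0 + 1/2·1/2 = 1/4.
Similarly for Rh via the mother's Rh distribution: P(Rh+) = 7/8.
Independent loci: 1/4 × 7/8 = 7/32.

7/32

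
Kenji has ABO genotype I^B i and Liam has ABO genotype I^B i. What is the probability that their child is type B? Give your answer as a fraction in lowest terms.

ABO cross I^B i × I^B i → offspring phenotypes: 1/4 O, 3/4 B.
So P(type B) = 3/4.

3/4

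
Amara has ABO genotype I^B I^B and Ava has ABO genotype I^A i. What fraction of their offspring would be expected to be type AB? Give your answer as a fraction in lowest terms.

ABO cross I^B I^B × I^A i → offspring phenotypes: 1/2 B, 1/2 AB.
So P(type AB) = 1/2.

1/2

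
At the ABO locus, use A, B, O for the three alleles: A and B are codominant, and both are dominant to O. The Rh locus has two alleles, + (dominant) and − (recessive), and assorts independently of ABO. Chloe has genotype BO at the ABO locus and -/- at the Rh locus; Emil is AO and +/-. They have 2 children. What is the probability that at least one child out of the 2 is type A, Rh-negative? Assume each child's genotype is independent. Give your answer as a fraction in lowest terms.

15/64

ABO cross BO × AO → 1/4 O, 1/4 A, 1/4 B, 1/4 AB.
Rh cross -/- × +/- → 1/2 Rh+, 1/2 Rh-; so P(type A, Rh-negative) = 1/4 × 1/2 = 1/8 per child.
P(none) = (7/8)^2 = 49/64; P(at least one) = 1 − 49/64 = 15/64.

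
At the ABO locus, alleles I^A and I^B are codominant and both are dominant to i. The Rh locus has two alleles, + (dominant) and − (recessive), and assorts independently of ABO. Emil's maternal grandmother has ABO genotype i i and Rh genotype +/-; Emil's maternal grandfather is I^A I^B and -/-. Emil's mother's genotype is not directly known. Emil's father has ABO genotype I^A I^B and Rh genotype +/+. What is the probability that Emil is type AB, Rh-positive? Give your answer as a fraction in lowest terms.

1/4

Emil's mother's ABO genotype from i i × I^A I^B: 1/2 I^A i, 1/2 I^B i.
Crossing each possibility with the father I^A I^B and summing P(type AB): 1/2·1/4 + 1/2·1/4 = 1/4.
Similarly for Rh via the mother's Rh distribution: P(Rh+) = 1.
Independent loci: 1/4 × 1 = 1/4.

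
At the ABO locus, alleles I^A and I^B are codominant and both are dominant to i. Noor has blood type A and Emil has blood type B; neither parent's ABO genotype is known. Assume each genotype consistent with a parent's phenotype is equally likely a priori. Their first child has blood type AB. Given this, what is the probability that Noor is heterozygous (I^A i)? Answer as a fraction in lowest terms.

1/3

Possible genotypes: Noor ∈ {I^A I^A, I^A i}; Emil ∈ {I^B I^B, I^B i}.
Weight each parental genotype pair by prior × P(type-AB child):
  I^A I^A × I^B I^B: posterior weight 4/9.
  I^A I^A × I^B i: posterior weight 2/9.
  I^A i × I^B I^B: posterior weight 2/9.
  I^A i × I^B i: posterior weight 1/9.
Sum the posterior weight over pairs where Noor is I^A i: 1/3.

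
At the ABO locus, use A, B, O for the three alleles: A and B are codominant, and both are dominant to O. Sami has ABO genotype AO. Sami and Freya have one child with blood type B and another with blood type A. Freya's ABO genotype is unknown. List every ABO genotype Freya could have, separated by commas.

AB, BO

For each candidate genotype of Freya, check whether crossing it with AO can produce every observed child phenotype.
  AA → possible child types {A} ✗
  AB → possible child types {A, B, AB} ✓
  AO → possible child types {O, A} ✗
  BB → possible child types {B, AB} ✗
  BO → possible child types {O, A, B, AB} ✓
  OO → possible child types {O, A} ✗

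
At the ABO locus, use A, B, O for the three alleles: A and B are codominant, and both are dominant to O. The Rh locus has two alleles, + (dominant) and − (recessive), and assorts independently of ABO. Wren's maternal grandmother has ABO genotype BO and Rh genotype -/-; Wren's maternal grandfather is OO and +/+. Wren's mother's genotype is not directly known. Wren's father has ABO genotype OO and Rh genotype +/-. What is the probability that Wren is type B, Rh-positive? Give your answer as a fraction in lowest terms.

3/16

Wren's mother's ABO genotype from BO × OO: 1/2 BO, 1/2 OO.
Crossing each possibility with the father OO and summing P(type B): 1/2·1/2 + 1/2·0 = 1/4.
Similarly for Rh via the mother's Rh distribution: P(Rh+) = 3/4.
Independent loci: 1/4 × 3/4 = 3/16.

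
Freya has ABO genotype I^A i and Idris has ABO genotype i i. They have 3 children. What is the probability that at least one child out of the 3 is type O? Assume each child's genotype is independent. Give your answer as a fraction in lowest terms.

7/8

ABO cross I^A i × i i → 1/2 O, 1/2 A.
So P(type O) = 1/2 per child.
P(none) = (1/2)^3 = 1/8; P(at least one) = 1 − 1/8 = 7/8.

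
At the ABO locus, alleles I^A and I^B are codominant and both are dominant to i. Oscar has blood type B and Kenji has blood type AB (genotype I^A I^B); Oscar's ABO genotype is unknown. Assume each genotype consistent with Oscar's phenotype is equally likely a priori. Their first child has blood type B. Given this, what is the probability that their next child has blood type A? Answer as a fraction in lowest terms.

Possible genotypes: Oscar ∈ {I^B I^B, I^B i}; Kenji ∈ {I^A I^B}.
Weight each parental genotype pair by prior × P(type-B child):
  I^B I^B × I^A I^B: posterior weight 1/2; P(next child type A) = 0.
  I^B i × I^A I^B: posterior weight 1/2; P(next child type A) = 1/4.
Weighted sum = 1/8.

1/8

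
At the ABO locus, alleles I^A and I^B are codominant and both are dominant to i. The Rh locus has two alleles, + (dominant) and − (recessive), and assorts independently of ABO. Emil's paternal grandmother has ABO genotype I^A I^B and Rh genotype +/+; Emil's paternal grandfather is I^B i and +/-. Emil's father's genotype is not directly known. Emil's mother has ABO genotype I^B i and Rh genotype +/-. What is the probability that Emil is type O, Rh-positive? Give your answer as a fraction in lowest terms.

7/64

Emil's father's ABO genotype from I^A I^B × I^B i: 1/4 I^A I^B, 1/4 I^A i, 1/4 I^B I^B, 1/4 I^B i.
Crossing each possibility with the mother I^B i and summing P(type O): 1/4·0 + 1/4·1/4 + 1/4·0 + 1/4·1/4 = 1/8.
Similarly for Rh via the father's Rh distribution: P(Rh+) = 7/8.
Independent loci: 1/8 × 7/8 = 7/64.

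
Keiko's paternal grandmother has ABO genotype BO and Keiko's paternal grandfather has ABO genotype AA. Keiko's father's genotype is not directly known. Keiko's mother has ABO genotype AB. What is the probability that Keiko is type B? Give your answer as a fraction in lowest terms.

1/4

Keiko's father's ABO genotype from BO × AA: 1/2 AB, 1/2 AO.
Crossing each possibility with the mother AB and summing P(type B): 1/2·1/4 + 1/2·1/4 = 1/4.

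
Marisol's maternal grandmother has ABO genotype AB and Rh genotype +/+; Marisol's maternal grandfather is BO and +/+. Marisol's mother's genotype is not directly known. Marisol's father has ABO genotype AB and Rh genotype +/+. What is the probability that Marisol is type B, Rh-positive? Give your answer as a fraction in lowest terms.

Marisol's mother's ABO genotype from AB × BO: 1/4 AB, 1/4 AO, 1/4 BB, 1/4 BO.
Crossing each possibility with the father AB and summing P(type B): 1/4·1/4 + 1/4·1/4 + 1/4·1/2 + 1/4·1/2 = 3/8.
Similarly for Rh via the mother's Rh distribution: P(Rh+) = 1.
Independent loci: 3/8 × 1 = 3/8.

3/8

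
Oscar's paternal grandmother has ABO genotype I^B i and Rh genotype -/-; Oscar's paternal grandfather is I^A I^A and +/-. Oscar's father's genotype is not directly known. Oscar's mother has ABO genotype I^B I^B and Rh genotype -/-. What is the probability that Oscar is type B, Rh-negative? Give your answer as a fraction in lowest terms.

Oscar's father's ABO genotype from I^B i × I^A I^A: 1/2 I^A I^B, 1/2 I^A i.
Crossing each possibility with the mother I^B I^B and summing P(type B): 1/2·1/2 + 1/2·1/2 = 1/2.
Similarly for Rh via the father's Rh distribution: P(Rh-) = 3/4.
Independent loci: 1/2 × 3/4 = 3/8.

3/8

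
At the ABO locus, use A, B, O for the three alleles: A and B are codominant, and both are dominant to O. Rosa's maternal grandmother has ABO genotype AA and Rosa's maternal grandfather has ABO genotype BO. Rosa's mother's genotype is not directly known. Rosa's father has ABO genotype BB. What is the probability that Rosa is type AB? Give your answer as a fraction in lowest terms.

Rosa's mother's ABO genotype from AA × BO: 1/2 AB, 1/2 AO.
Crossing each possibility with the father BB and summing P(type AB): 1/2·1/2 + 1/2·1/2 = 1/2.

1/2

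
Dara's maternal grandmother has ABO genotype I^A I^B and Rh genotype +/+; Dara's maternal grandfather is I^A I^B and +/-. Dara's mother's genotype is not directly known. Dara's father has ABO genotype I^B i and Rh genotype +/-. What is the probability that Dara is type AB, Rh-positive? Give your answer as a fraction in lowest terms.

Dara's mother's ABO genotype from I^A I^B × I^A I^B: 1/4 I^A I^A, 1/2 I^A I^B, 1/4 I^B I^B.
Crossing each possibility with the father I^B i and summing P(type AB): 1/4·1/2 + 1/2·1/4 + 1/4·0 = 1/4.
Similarly for Rh via the mother's Rh distribution: P(Rh+) = 7/8.
Independent loci: 1/4 × 7/8 = 7/32.

7/32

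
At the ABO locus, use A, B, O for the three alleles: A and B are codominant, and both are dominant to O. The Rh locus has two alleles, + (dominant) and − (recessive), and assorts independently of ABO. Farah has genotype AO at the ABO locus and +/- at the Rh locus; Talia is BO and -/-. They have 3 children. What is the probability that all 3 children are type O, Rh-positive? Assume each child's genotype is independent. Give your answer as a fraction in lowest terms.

ABO cross AO × BO → 1/4 O, 1/4 A, 1/4 B, 1/4 AB.
Rh cross +/- × -/- → 1/2 Rh+, 1/2 Rh-; so P(type O, Rh-positive) = 1/4 × 1/2 = 1/8 per child.
All 3 independent: (1/8)^3 = 1/512.

1/512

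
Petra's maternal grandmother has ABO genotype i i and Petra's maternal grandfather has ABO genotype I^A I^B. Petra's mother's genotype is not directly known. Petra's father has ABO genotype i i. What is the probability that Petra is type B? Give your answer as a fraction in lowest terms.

Petra's mother's ABO genotype from i i × I^A I^B: 1/2 I^A i, 1/2 I^B i.
Crossing each possibility with the father i i and summing P(type B): 1/2·0 + 1/2·1/2 = 1/4.

1/4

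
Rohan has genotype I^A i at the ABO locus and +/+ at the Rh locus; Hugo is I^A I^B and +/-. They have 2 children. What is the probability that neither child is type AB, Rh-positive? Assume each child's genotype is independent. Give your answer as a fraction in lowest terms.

9/16

ABO cross I^A i × I^A I^B → 1/2 A, 1/4 B, 1/4 AB.
Rh cross +/+ × +/- → 1 Rh+; so P(type AB, Rh-positive) = 1/4 × 1 = 1/4 per child.
P(not type AB, Rh-positive) = 3/4 for one child; (3/4)^2 = 9/16.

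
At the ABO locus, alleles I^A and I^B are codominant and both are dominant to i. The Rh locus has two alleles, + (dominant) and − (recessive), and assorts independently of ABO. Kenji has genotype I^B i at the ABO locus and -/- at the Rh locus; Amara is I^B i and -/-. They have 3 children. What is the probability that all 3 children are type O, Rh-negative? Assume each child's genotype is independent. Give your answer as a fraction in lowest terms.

ABO cross I^B i × I^B i → 1/4 O, 3/4 B.
Rh cross -/- × -/- → 1 Rh-; so P(type O, Rh-negative) = 1/4 × 1 = 1/4 per child.
All 3 independent: (1/4)^3 = 1/64.

1/64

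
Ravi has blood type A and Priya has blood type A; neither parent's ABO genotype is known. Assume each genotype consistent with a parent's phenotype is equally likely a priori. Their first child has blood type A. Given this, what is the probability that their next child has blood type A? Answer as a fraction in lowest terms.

19/20

Possible genotypes: Ravi ∈ {I^A I^A, I^A i}; Priya ∈ {I^A I^A, I^A i}.
Weight each parental genotype pair by prior × P(type-A child):
  I^A I^A × I^A I^A: posterior weight 4/15; P(next child type A) = 1.
  I^A I^A × I^A i: posterior weight 4/15; P(next child type A) = 1.
  I^A i × I^A I^A: posterior weight 4/15; P(next child type A) = 1.
  I^A i × I^A i: posterior weight 1/5; P(next child type A) = 3/4.
Weighted sum = 19/20.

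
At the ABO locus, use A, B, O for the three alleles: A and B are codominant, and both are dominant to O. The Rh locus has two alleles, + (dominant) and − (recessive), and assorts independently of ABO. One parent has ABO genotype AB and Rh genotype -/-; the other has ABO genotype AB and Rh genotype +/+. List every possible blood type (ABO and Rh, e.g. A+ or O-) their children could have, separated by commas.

A+, B+, AB+

Gametes from AB × AB give offspring ABO genotypes AA, AB, BB, i.e. phenotypes A, B, AB.
Rh cross -/- × +/+ → phenotypes Rh+.
Combining independently: A+, B+, AB+.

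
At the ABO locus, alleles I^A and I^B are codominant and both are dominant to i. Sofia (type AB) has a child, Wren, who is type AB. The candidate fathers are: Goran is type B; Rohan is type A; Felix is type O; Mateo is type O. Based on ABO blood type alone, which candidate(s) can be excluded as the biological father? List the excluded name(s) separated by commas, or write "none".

A candidate is excluded only if no genotype consistent with his phenotype could produce a type AB child with a type AB mother.
Felix (type O): no genotype consistent with that phenotype can produce a type-AB child with a type-AB mother.
Mateo (type O): no genotype consistent with that phenotype can produce a type-AB child with a type-AB mother.

Felix, Mateo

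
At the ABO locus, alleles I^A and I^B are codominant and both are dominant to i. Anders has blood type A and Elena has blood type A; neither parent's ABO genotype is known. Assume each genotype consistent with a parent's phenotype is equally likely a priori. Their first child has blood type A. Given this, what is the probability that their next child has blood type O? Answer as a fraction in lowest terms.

1/20

Possible genotypes: Anders ∈ {I^A I^A, I^A i}; Elena ∈ {I^A I^A, I^A i}.
Weight each parental genotype pair by prior × P(type-A child):
  I^A I^A × I^A I^A: posterior weight 4/15; P(next child type O) = 0.
  I^A I^A × I^A i: posterior weight 4/15; P(next child type O) = 0.
  I^A i × I^A I^A: posterior weight 4/15; P(next child type O) = 0.
  I^A i × I^A i: posterior weight 1/5; P(next child type O) = 1/4.
Weighted sum = 1/20.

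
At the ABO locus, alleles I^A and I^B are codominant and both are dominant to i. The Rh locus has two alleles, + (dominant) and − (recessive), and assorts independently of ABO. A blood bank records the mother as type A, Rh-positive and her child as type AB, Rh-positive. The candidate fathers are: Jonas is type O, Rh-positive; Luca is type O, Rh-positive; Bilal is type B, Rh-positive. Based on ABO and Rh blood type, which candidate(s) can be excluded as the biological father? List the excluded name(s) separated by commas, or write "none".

Jonas, Luca

A candidate is excluded only if no genotype consistent with his phenotype could produce a type AB, Rh-positive child with a type A, Rh-positive mother.
Jonas (type O, Rh+): no genotype consistent with that phenotype can produce a type-AB Rh+ child with a type-A mother.
Luca (type O, Rh+): no genotype consistent with that phenotype can produce a type-AB Rh+ child with a type-A mother.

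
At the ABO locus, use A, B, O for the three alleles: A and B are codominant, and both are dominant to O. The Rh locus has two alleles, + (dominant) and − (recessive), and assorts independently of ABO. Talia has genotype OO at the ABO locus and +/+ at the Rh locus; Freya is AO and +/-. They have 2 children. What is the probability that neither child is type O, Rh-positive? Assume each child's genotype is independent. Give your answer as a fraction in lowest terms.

ABO cross OO × AO → 1/2 O, 1/2 A.
Rh cross +/+ × +/- → 1 Rh+; so P(type O, Rh-positive) = 1/2 × 1 = 1/2 per child.
P(not type O, Rh-positive) = 1/2 for one child; (1/2)^2 = 1/4.

1/4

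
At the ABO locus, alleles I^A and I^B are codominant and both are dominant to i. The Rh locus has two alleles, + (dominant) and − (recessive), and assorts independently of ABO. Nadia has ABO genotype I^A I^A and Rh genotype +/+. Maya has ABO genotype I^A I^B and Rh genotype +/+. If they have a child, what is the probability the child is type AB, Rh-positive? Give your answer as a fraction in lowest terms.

ABO cross I^A I^A × I^A I^B → offspring phenotypes: 1/2 A, 1/2 AB.
Rh cross +/+ × +/+ → 1 Rh+.
Independent loci: P(type AB, Rh-positive) = 1/2 × 1 = 1/2.

1/2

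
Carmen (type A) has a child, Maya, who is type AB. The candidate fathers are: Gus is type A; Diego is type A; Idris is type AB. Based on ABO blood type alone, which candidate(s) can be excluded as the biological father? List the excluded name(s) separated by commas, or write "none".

A candidate is excluded only if no genotype consistent with his phenotype could produce a type AB child with a type A mother.
Gus (type A): no genotype consistent with that phenotype can produce a type-AB child with a type-A mother.
Diego (type A): no genotype consistent with that phenotype can produce a type-AB child with a type-A mother.

Gus, Diego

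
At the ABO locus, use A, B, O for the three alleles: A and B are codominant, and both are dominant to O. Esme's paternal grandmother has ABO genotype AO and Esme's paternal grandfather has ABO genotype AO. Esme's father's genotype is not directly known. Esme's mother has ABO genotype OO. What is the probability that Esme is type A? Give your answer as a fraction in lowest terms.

Esme's father's ABO genotype from AO × AO: 1/4 AA, 1/2 AO, 1/4 OO.
Crossing each possibility with the mother OO and summing P(type A): 1/4·1 + 1/2·1/2 + 1/4·0 = 1/2.

1/2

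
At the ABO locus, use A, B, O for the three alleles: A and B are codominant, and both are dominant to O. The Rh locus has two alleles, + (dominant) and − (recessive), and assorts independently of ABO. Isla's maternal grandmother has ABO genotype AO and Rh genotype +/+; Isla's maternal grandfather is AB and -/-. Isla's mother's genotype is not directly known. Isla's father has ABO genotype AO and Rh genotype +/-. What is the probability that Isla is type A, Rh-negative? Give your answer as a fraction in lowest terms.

Isla's mother's ABO genotype from AO × AB: 1/4 AA, 1/4 AB, 1/4 AO, 1/4 BO.
Crossing each possibility with the father AO and summing P(type A): 1/4·1 + 1/4·1/2 + 1/4·3/4 + 1/4·1/4 = 5/8.
Similarly for Rh via the mother's Rh distribution: P(Rh-) = 1/4.
Independent loci: 5/8 × 1/4 = 5/32.

5/32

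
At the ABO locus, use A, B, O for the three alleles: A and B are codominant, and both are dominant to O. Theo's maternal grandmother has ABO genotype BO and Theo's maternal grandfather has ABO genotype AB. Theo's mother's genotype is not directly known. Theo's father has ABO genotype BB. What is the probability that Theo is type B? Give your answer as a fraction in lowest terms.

3/4

Theo's mother's ABO genotype from BO × AB: 1/4 AB, 1/4 AO, 1/4 BB, 1/4 BO.
Crossing each possibility with the father BB and summing P(type B): 1/4·1/2 + 1/4·1/2 + 1/4·1 + 1/4·1 = 3/4.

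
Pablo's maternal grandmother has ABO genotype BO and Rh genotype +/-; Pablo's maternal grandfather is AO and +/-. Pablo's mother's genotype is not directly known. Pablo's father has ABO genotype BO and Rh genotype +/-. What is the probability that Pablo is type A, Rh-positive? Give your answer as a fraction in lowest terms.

Pablo's mother's ABO genotype from BO × AO: 1/4 AB, 1/4 AO, 1/4 BO, 1/4 OO.
Crossing each possibility with the father BO and summing P(type A): 1/4·1/4 + 1/4·1/4 + 1/4·0 + 1/4·0 = 1/8.
Similarly for Rh via the mother's Rh distribution: P(Rh+) = 3/4.
Independent loci: 1/8 × 3/4 = 3/32.

3/32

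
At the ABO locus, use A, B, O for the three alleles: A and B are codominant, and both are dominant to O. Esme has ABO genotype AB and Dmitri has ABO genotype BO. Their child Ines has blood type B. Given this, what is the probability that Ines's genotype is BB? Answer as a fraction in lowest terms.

Cross AB × BO → 1/4 AB, 1/4 AO, 1/4 BB, 1/4 BO.
Type-B genotypes among offspring: BB (1/4), BO (1/4); total 1/2.
P(BB | type B) = (1/4) / (1/2) = 1/2.

1/2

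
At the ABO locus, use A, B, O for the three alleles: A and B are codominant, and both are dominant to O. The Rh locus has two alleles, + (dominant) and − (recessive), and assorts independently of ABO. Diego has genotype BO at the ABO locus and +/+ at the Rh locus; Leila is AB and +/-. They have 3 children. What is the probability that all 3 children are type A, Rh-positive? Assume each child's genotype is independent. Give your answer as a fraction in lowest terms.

ABO cross BO × AB → 1/4 A, 1/2 B, 1/4 AB.
Rh cross +/+ × +/- → 1 Rh+; so P(type A, Rh-positive) = 1/4 × 1 = 1/4 per child.
All 3 independent: (1/4)^3 = 1/64.

1/64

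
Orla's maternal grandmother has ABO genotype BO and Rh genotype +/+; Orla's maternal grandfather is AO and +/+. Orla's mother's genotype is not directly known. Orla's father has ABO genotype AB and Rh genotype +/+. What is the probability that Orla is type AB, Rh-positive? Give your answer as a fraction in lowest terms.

1/4

Orla's mother's ABO genotype from BO × AO: 1/4 AB, 1/4 AO, 1/4 BO, 1/4 OO.
Crossing each possibility with the father AB and summing P(type AB): 1/4·1/2 + 1/4·1/4 + 1/4·1/4 + 1/4·0 = 1/4.
Similarly for Rh via the mother's Rh distribution: P(Rh+) = 1.
Independent loci: 1/4 × 1 = 1/4.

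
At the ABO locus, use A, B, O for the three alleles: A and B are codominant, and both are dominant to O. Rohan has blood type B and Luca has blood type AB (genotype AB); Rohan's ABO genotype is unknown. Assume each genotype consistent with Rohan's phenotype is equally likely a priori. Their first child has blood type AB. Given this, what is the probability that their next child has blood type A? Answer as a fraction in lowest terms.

1/12

Possible genotypes: Rohan ∈ {BB, BO}; Luca ∈ {AB}.
Weight each parental genotype pair by prior × P(type-AB child):
  BB × AB: posterior weight 2/3; P(next child type A) = 0.
  BO × AB: posterior weight 1/3; P(next child type A) = 1/4.
Weighted sum = 1/12.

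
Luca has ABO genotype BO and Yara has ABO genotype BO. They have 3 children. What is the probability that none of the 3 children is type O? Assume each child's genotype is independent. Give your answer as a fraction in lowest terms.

27/64

ABO cross BO × BO → 1/4 O, 3/4 B.
So P(type O) = 1/4 per child.
P(not type O) = 3/4 for one child; (3/4)^3 = 27/64.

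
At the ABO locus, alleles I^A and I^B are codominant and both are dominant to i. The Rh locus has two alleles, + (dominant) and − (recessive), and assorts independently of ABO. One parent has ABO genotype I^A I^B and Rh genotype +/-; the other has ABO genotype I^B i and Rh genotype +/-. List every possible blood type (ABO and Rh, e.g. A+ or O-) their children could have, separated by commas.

A+, A-, B+, B-, AB+, AB-

Gametes from I^A I^B × I^B i give offspring ABO genotypes I^A I^B, I^A i, I^B I^B, I^B i, i.e. phenotypes A, B, AB.
Rh cross +/- × +/- → phenotypes Rh+, Rh-.
Combining independently: A+, A-, B+, B-, AB+, AB-.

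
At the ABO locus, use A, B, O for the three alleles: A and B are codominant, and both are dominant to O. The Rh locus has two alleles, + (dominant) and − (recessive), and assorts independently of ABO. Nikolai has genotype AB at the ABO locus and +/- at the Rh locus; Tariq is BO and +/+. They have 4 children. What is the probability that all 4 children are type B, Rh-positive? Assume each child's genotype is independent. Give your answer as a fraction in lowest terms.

1/16

ABO cross AB × BO → 1/4 A, 1/2 B, 1/4 AB.
Rh cross +/- × +/+ → 1 Rh+; so P(type B, Rh-positive) = 1/2 × 1 = 1/2 per child.
All 4 independent: (1/2)^4 = 1/16.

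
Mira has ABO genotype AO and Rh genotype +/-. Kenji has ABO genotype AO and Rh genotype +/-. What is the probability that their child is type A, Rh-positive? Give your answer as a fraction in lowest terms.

ABO cross AO × AO → offspring phenotypes: 1/4 O, 3/4 A.
Rh cross +/- × +/- → 3/4 Rh+, 1/4 Rh-.
Independent loci: P(type A, Rh-positive) = 3/4 × 3/4 = 9/16.

9/16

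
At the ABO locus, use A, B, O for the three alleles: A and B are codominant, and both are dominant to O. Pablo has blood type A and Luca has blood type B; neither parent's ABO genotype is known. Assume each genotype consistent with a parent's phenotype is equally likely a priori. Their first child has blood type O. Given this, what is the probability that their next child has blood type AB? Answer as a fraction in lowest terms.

1/4

Possible genotypes: Pablo ∈ {AA, AO}; Luca ∈ {BB, BO}.
Weight each parental genotype pair by prior × P(type-O child):
  AO × BO: posterior weight 1; P(next child type AB) = 1/4.
Weighted sum = 1/4.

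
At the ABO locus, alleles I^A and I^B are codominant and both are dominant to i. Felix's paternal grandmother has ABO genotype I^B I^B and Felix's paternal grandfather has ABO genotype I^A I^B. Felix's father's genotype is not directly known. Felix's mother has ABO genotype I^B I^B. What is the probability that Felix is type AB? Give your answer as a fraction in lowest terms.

1/4

Felix's father's ABO genotype from I^B I^B × I^A I^B: 1/2 I^A I^B, 1/2 I^B I^B.
Crossing each possibility with the mother I^B I^B and summing P(type AB): 1/2·1/2 + 1/2·0 = 1/4.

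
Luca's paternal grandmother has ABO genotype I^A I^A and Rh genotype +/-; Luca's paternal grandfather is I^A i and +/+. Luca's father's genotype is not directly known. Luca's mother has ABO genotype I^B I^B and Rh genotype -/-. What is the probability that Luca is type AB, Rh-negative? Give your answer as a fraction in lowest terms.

Luca's father's ABO genotype from I^A I^A × I^A i: 1/2 I^A I^A, 1/2 I^A i.
Crossing each possibility with the mother I^B I^B and summing P(type AB): 1/2·1 + 1/2·1/2 = 3/4.
Similarly for Rh via the father's Rh distribution: P(Rh-) = 1/4.
Independent loci: 3/4 × 1/4 = 3/16.

3/16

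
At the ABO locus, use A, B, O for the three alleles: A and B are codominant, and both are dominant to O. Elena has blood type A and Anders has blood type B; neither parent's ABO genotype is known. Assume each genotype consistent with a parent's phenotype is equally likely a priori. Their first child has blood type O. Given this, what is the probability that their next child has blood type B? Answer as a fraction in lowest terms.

Possible genotypes: Elena ∈ {AA, AO}; Anders ∈ {BB, BO}.
Weight each parental genotype pair by prior × P(type-O child):
  AO × BO: posterior weight 1; P(next child type B) = 1/4.
Weighted sum = 1/4.

1/4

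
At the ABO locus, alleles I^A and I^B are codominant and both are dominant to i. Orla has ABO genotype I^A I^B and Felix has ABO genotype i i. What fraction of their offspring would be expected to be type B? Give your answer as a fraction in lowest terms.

1/2

ABO cross I^A I^B × i i → offspring phenotypes: 1/2 A, 1/2 B.
So P(type B) = 1/2.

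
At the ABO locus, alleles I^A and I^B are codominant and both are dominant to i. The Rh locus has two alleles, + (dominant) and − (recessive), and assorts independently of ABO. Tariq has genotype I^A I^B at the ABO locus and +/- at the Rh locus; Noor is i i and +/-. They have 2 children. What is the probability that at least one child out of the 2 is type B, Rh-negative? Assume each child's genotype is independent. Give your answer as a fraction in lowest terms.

15/64

ABO cross I^A I^B × i i → 1/2 A, 1/2 B.
Rh cross +/- × +/- → 3/4 Rh+, 1/4 Rh-; so P(type B, Rh-negative) = 1/2 × 1/4 = 1/8 per child.
P(none) = (7/8)^2 = 49/64; P(at least one) = 1 − 49/64 = 15/64.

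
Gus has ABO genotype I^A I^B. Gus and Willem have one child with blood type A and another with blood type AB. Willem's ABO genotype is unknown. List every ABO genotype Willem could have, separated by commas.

I^A I^A, I^A I^B, I^A i, I^B i

For each candidate genotype of Willem, check whether crossing it with I^A I^B can produce every observed child phenotype.
  I^A I^A → possible child types {A, AB} ✓
  I^A I^B → possible child types {A, B, AB} ✓
  I^A i → possible child types {A, B, AB} ✓
  I^B I^B → possible child types {B, AB} ✗
  I^B i → possible child types {A, B, AB} ✓
  i i → possible child types {A, B} ✗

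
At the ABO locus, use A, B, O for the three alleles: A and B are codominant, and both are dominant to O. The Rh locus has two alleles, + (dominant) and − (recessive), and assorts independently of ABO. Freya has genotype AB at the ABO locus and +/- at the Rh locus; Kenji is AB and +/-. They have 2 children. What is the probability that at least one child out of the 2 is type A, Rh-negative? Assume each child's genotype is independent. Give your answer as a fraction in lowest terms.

ABO cross AB × AB → 1/4 A, 1/4 B, 1/2 AB.
Rh cross +/- × +/- → 3/4 Rh+, 1/4 Rh-; so P(type A, Rh-negative) = 1/4 × 1/4 = 1/16 per child.
P(none) = (15/16)^2 = 225/256; P(at least one) = 1 − 225/256 = 31/256.

31/256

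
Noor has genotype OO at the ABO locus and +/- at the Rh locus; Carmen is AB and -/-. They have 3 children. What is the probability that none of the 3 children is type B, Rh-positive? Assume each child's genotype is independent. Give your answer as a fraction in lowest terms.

ABO cross OO × AB → 1/2 A, 1/2 B.
Rh cross +/- × -/- → 1/2 Rh+, 1/2 Rh-; so P(type B, Rh-positive) = 1/2 × 1/2 = 1/4 per child.
P(not type B, Rh-positive) = 3/4 for one child; (3/4)^3 = 27/64.

27/64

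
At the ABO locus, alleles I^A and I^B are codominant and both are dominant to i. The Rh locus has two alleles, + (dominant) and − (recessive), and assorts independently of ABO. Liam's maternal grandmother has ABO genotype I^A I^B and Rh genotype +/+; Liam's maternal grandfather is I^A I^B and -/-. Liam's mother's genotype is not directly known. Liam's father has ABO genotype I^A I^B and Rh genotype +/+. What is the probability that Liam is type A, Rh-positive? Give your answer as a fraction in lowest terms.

Liam's mother's ABO genotype from I^A I^B × I^A I^B: 1/4 I^A I^A, 1/2 I^A I^B, 1/4 I^B I^B.
Crossing each possibility with the father I^A I^B and summing P(type A): 1/4·1/2 + 1/2·1/4 + 1/4·0 = 1/4.
Similarly for Rh via the mother's Rh distribution: P(Rh+) = 1.
Independent loci: 1/4 × 1 = 1/4.

1/4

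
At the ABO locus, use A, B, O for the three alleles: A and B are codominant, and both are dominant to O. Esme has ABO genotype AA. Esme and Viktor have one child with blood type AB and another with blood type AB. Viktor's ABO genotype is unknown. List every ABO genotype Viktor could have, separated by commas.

For each candidate genotype of Viktor, check whether crossing it with AA can produce every observed child phenotype.
  AA → possible child types {A} ✗
  AB → possible child types {A, AB} ✓
  AO → possible child types {A} ✗
  BB → possible child types {AB} ✓
  BO → possible child types {A, AB} ✓
  OO → possible child types {A} ✗

AB, BB, BO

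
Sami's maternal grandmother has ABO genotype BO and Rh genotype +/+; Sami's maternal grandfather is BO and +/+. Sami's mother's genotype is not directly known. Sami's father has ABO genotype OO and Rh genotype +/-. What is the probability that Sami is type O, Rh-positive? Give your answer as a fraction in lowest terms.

Sami's mother's ABO genotype from BO × BO: 1/4 BB, 1/2 BO, 1/4 OO.
Crossing each possibility with the father OO and summing P(type O): 1/4·0 + 1/2·1/2 + 1/4·1 = 1/2.
Similarly for Rh via the mother's Rh distribution: P(Rh+) = 1.
Independent loci: 1/2 × 1 = 1/2.

1/2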